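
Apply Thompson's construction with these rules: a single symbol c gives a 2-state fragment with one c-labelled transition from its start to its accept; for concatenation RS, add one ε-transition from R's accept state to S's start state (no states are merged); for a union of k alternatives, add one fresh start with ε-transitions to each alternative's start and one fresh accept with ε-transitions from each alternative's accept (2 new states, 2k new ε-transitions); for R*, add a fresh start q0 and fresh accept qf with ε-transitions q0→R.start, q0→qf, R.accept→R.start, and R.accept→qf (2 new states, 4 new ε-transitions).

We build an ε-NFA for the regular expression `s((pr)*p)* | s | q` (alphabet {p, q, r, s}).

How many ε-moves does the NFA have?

17

Recursing over subexpressions:
Each of the 6 symbol leaves contributes 0 ε-transitions.
  pr = 1 ε-transition
  (pr)* = 5 ε-transitions
  (pr)*p = 6 ε-transitions
  ((pr)*p)* = 10 ε-transitions
  s((pr)*p)* = 11 ε-transitions
  s((pr)*p)* | s | q = 17 ε-transitions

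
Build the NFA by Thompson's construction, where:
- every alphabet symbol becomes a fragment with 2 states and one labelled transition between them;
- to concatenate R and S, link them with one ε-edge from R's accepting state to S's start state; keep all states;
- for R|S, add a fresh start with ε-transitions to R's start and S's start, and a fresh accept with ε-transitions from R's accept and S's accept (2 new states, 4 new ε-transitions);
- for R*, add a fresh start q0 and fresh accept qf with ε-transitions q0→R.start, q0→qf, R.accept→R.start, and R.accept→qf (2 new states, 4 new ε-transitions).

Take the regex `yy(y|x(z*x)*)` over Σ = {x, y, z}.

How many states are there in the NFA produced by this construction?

Bottom-up over the parse tree:
Each of the 6 symbol leaves contributes a 2-state fragment.
  z* = 4 states
  z*x = 6 states
  (z*x)* = 8 states
  x(z*x)* = 10 states
  y|x(z*x)* = 14 states
  yy(y|x(z*x)*) = 18 states

18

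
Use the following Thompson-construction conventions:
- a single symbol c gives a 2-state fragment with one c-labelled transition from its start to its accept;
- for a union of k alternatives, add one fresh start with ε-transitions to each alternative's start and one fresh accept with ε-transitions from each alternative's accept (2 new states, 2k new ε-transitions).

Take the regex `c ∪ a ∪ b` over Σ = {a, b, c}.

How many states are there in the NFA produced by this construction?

By structural recursion:
Each of the 3 symbol leaves contributes a 2-state fragment.
  c ∪ a ∪ b = 8 states

8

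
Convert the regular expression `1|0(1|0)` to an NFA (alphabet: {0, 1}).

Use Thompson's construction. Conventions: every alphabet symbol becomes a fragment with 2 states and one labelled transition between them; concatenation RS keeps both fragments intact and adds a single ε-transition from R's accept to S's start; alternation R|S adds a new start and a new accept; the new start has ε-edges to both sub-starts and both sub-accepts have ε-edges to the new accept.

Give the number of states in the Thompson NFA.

12

Building bottom-up:
Each of the 4 symbol leaves contributes a 2-state fragment.
  1|0 — 6 states
  0(1|0) — 8 states
  1|0(1|0) — 12 states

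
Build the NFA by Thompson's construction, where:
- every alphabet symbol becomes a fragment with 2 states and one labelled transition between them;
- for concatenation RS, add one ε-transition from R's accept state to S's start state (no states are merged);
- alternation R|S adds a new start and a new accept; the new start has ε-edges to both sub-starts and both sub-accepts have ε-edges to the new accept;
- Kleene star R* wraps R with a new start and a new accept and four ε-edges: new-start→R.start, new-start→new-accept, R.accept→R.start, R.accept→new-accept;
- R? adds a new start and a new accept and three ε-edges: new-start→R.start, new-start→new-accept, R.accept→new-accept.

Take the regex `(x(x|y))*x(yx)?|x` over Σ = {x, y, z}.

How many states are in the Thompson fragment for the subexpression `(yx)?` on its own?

Fragment for `(yx)?`:
Each of the 2 symbol leaves contributes a 2-state fragment.
  yx : 4 states
  (yx)? : 6 states

6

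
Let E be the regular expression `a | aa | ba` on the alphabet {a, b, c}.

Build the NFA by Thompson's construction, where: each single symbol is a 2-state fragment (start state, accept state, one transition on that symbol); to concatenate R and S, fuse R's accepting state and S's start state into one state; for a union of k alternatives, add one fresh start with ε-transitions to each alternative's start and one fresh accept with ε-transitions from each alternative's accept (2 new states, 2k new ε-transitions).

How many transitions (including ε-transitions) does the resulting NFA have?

Bottom-up over the parse tree:
Each of the 5 symbol leaves contributes 1 transition (1 symbol, 0 ε).
  aa → 2 transitions (2 symbol, 0 ε)
  ba → 2 transitions (2 symbol, 0 ε)
  a | aa | ba → 11 transitions (5 symbol, 6 ε)

11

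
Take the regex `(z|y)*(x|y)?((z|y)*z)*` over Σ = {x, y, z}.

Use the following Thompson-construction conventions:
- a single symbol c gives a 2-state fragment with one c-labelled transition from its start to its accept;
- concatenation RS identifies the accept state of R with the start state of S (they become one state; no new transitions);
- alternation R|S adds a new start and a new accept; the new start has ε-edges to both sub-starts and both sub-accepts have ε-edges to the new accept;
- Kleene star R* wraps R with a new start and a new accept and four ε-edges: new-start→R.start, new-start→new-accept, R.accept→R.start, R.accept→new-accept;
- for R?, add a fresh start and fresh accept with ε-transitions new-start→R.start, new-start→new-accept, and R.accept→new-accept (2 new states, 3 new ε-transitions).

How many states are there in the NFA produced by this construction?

25

Per subexpression:
Each of the 7 symbol leaves contributes a 2-state fragment.
  z|y : 6 states
  (z|y)* : 8 states
  x|y : 6 states
  (x|y)? : 8 states
  z|y : 6 states
  (z|y)* : 8 states
  (z|y)*z : 9 states
  ((z|y)*z)* : 11 states
  (z|y)*(x|y)?((z|y)*z)* : 25 states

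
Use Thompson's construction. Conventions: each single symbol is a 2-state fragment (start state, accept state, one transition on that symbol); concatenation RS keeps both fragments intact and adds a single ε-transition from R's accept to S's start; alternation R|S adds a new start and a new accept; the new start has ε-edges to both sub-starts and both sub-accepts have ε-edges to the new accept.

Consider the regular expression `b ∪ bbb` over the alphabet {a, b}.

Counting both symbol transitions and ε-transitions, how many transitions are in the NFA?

By structural recursion:
Each of the 4 symbol leaves contributes 1 transition (1 symbol, 0 ε).
  bbb — 5 transitions (3 symbol, 2 ε)
  b ∪ bbb — 10 transitions (4 symbol, 6 ε)

10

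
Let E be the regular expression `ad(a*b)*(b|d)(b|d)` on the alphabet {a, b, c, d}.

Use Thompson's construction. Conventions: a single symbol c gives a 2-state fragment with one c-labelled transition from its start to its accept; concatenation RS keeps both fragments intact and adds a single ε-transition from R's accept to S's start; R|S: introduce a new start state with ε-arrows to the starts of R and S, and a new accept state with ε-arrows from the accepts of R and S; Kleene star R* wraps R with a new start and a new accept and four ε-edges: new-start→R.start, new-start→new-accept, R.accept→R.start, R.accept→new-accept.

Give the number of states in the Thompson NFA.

24

Building bottom-up:
Each of the 8 symbol leaves contributes a 2-state fragment.
  a* = 4 states
  a*b = 6 states
  (a*b)* = 8 states
  b|d = 6 states
  b|d = 6 states
  ad(a*b)*(b|d)(b|d) = 24 states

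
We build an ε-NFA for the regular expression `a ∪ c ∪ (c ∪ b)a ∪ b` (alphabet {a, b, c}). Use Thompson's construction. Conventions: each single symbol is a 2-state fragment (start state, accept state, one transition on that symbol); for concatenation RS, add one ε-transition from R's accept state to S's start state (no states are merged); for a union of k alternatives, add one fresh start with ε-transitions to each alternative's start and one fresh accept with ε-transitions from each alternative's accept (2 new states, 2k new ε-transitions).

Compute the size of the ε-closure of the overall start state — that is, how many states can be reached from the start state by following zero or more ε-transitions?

7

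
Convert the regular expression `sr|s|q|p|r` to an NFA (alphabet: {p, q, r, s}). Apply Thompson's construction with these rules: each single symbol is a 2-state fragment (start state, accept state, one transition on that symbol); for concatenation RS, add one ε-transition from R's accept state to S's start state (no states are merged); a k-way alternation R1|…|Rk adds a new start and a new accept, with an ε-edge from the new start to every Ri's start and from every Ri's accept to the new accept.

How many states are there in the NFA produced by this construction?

Building bottom-up:
Each of the 6 symbol leaves contributes a 2-state fragment.
  sr = 4 states
  sr|s|q|p|r = 14 states

14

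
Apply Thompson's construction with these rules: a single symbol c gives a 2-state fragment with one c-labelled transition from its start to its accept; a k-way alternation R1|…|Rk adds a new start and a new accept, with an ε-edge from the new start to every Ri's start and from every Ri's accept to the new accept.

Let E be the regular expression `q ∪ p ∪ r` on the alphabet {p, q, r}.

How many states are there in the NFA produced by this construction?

8

Recursing over subexpressions:
Each of the 3 symbol leaves contributes a 2-state fragment.
  q ∪ p ∪ r : 8 states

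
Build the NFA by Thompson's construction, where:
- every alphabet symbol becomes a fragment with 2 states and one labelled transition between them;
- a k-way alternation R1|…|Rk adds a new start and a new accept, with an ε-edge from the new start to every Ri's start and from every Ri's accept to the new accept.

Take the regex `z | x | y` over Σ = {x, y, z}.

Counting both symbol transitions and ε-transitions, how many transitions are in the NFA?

9

Per subexpression:
Each of the 3 symbol leaves contributes 1 transition (1 symbol, 0 ε).
  z | x | y — 9 transitions (3 symbol, 6 ε)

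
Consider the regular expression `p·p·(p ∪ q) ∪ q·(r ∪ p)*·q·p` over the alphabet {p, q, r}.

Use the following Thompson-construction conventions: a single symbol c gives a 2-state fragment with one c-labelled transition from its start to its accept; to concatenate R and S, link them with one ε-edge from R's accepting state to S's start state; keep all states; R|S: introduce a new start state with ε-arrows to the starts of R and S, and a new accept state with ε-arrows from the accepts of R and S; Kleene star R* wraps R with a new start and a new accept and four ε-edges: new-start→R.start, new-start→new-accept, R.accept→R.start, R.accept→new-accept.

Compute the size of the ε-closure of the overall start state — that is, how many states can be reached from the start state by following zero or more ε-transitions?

Let C(F) = |ε-closure(F.start)| within fragment F, and note whether F accepts ε. Symbol fragments have C = 1 and do not accept ε. Then:
  p ∪ q — |ε-closure| = 1 + 1 + 1 = 3 (the new accept is not ε-reachable since no branch accepts ε)
  p·p·(p ∪ q) — same as the first factor's closure: |ε-closure| = 1
  r ∪ p — new start ε-reaches every alternative's start; none of them accept ε, so the new accept is not reached: |ε-closure| = 1 + 1 + 1 = 3
  (r ∪ p)* — the star's fresh start ε-reaches both the body's start and the fresh accept: |ε-closure| = 2 + 3 = 5
  q·(r ∪ p)*·q·p — same as the first factor's closure: |ε-closure| = 1
  p·p·(p ∪ q) ∪ q·(r ∪ p)*·q·p — new start ε-reaches every alternative's start; none of them accept ε, so the new accept is not reached: |ε-closure| = 1 + 1 + 1 = 3

3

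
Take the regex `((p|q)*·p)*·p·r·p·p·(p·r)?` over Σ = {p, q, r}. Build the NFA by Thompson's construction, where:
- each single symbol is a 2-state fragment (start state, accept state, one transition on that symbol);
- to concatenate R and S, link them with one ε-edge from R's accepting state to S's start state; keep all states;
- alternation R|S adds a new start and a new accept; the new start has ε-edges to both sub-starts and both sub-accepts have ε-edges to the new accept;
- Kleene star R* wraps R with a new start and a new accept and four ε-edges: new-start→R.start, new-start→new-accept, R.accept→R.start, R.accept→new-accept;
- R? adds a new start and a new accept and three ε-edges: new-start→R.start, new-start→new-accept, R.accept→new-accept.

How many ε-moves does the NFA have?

22

Recursing over subexpressions:
Each of the 9 symbol leaves contributes 0 ε-transitions.
  p|q : 4 ε-transitions
  (p|q)* : 8 ε-transitions
  (p|q)*·p : 9 ε-transitions
  ((p|q)*·p)* : 13 ε-transitions
  p·r : 1 ε-transition
  (p·r)? : 4 ε-transitions
  ((p|q)*·p)*·p·r·p·p·(p·r)? : 22 ε-transitions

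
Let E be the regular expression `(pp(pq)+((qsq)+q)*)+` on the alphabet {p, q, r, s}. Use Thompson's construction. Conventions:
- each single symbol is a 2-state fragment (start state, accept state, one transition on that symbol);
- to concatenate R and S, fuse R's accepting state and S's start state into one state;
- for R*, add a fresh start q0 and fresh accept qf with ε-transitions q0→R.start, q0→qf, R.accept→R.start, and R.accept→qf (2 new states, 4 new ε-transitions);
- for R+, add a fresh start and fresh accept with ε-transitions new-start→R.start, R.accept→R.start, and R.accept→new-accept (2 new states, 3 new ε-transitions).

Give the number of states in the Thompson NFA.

17

By structural recursion:
Each of the 8 symbol leaves contributes a 2-state fragment.
  pq : 3 states
  (pq)+ : 5 states
  qsq : 4 states
  (qsq)+ : 6 states
  (qsq)+q : 7 states
  ((qsq)+q)* : 9 states
  pp(pq)+((qsq)+q)* : 15 states
  (pp(pq)+((qsq)+q)*)+ : 17 states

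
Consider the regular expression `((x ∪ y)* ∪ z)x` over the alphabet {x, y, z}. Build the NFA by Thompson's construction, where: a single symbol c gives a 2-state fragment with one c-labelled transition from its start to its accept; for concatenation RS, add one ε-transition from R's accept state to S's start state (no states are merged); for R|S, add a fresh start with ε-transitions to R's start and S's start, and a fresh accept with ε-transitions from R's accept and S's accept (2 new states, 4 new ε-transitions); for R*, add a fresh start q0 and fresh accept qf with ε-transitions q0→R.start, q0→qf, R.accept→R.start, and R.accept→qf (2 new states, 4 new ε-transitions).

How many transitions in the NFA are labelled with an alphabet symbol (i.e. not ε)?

4

By structural recursion:
Each of the 4 symbol leaves contributes exactly 1 symbol transition.
  x ∪ y = 2 symbol transitions
  (x ∪ y)* = 2 symbol transitions
  (x ∪ y)* ∪ z = 3 symbol transitions
  ((x ∪ y)* ∪ z)x = 4 symbol transitions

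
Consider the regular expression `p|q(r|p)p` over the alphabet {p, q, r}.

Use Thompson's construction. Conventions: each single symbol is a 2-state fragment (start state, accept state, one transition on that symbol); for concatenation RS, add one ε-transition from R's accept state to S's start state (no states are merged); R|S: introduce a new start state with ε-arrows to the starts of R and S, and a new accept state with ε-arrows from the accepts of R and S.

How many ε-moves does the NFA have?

Bottom-up over the parse tree:
Each of the 5 symbol leaves contributes 0 ε-transitions.
  r|p : 4 ε-transitions
  q(r|p)p : 6 ε-transitions
  p|q(r|p)p : 10 ε-transitions

10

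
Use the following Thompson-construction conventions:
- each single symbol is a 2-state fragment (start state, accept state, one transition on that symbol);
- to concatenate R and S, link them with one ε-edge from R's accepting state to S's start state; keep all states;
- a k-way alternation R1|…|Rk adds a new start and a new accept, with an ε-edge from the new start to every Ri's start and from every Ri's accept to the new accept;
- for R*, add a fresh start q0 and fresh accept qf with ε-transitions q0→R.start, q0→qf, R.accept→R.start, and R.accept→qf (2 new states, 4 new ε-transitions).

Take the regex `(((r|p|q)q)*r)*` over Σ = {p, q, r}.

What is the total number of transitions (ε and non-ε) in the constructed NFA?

21

Recursing over subexpressions:
Each of the 5 symbol leaves contributes 1 transition (1 symbol, 0 ε).
  r|p|q — 9 transitions (3 symbol, 6 ε)
  (r|p|q)q — 11 transitions (4 symbol, 7 ε)
  ((r|p|q)q)* — 15 transitions (4 symbol, 11 ε)
  ((r|p|q)q)*r — 17 transitions (5 symbol, 12 ε)
  (((r|p|q)q)*r)* — 21 transitions (5 symbol, 16 ε)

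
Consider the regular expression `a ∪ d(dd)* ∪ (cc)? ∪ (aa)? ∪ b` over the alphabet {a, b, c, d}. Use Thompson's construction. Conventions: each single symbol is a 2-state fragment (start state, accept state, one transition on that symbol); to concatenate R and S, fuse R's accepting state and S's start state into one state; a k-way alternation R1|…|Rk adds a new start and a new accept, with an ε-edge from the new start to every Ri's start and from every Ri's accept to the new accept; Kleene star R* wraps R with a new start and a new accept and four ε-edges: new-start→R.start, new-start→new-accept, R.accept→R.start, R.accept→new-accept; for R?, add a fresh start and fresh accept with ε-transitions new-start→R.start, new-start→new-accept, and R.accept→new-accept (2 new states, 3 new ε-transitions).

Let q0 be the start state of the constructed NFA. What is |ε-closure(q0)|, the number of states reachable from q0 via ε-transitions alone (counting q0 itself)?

Let C(F) = |ε-closure(F.start)| within fragment F, and note whether F accepts ε. Symbol fragments have C = 1 and do not accept ε. Then:
  dd — same as the first factor's closure: |closure| = 1
  (dd)* — new start has ε-edges to the inner start and to the new accept, so |closure| = 2 + 1 = 3
  d(dd)* — same as the first factor's closure: |closure| = 1
  cc — same as the first factor's closure: |closure| = 1
  (cc)? — |closure| = 1 (new start) + 1 (body) + 1 (new accept, via ε) = 3
  aa — same as the first factor's closure: |closure| = 1
  (aa)? — new start has ε-edges to the inner start and to the new accept, so |closure| = 2 + 1 = 3
  a ∪ d(dd)* ∪ (cc)? ∪ (aa)? ∪ b — |closure| = 1 (new start) + (1 + 1 + 3 + 3 + 1) + 1 (new accept, since some branch ε-reaches its own accept) = 11

11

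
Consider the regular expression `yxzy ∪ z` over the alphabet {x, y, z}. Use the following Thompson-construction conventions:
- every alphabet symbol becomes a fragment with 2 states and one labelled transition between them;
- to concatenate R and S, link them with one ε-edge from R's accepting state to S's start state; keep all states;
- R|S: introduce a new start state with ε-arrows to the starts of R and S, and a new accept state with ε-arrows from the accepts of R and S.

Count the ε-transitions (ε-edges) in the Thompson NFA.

7

Building bottom-up:
Each of the 5 symbol leaves contributes 0 ε-transitions.
  yxzy = 3 ε-transitions
  yxzy ∪ z = 7 ε-transitions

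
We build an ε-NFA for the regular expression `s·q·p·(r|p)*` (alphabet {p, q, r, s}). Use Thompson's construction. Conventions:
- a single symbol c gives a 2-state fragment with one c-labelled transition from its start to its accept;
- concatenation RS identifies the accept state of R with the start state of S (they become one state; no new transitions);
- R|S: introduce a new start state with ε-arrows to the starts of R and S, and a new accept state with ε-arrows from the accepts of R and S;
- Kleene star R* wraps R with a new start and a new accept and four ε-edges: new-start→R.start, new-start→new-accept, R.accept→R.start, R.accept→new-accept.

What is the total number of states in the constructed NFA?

11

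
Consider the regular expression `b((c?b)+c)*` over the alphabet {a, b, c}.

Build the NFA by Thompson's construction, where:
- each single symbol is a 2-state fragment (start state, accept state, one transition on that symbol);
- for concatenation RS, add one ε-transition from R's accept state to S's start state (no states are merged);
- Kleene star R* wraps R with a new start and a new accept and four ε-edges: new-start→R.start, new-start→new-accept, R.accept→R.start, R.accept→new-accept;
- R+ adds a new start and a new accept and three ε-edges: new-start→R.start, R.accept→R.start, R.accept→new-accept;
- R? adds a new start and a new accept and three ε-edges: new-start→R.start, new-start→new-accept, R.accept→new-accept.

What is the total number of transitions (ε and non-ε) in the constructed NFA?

Bottom-up over the parse tree:
Each of the 4 symbol leaves contributes 1 transition (1 symbol, 0 ε).
  c? — 4 transitions (1 symbol, 3 ε)
  c?b — 6 transitions (2 symbol, 4 ε)
  (c?b)+ — 9 transitions (2 symbol, 7 ε)
  (c?b)+c — 11 transitions (3 symbol, 8 ε)
  ((c?b)+c)* — 15 transitions (3 symbol, 12 ε)
  b((c?b)+c)* — 17 transitions (4 symbol, 13 ε)

17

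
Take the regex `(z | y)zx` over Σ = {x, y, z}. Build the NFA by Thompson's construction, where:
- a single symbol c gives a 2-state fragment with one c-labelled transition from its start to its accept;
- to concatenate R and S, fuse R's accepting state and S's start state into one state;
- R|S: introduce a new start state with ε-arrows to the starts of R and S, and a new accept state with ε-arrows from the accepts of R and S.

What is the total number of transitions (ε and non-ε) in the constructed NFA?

8

Bottom-up over the parse tree:
Each of the 4 symbol leaves contributes 1 transition (1 symbol, 0 ε).
  z | y = 6 transitions (2 symbol, 4 ε)
  (z | y)zx = 8 transitions (4 symbol, 4 ε)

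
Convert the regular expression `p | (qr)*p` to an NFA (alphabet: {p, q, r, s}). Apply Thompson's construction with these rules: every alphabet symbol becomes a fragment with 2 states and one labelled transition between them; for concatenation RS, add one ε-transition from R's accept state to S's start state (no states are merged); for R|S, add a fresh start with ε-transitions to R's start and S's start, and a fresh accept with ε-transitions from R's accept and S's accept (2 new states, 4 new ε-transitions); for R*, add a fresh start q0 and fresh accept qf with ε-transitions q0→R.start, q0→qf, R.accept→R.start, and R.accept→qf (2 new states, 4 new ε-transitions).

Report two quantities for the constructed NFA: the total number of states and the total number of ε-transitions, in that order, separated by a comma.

12, 10

By structural recursion:
Each of the 4 symbol leaves contributes 2 states and 0 ε-transitions.
  qr → 4 states, 1 ε-transition
  (qr)* → 6 states, 5 ε-transitions
  (qr)*p → 8 states, 6 ε-transitions
  p | (qr)*p → 12 states, 10 ε-transitions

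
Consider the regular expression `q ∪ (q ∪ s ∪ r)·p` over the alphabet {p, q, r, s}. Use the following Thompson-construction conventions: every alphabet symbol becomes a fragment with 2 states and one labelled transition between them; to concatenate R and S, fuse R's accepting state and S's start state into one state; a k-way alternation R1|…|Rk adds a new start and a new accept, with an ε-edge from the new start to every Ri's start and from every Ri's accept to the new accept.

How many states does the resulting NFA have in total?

13

Per subexpression:
Each of the 5 symbol leaves contributes a 2-state fragment.
  q ∪ s ∪ r → 8 states
  (q ∪ s ∪ r)·p → 9 states
  q ∪ (q ∪ s ∪ r)·p → 13 states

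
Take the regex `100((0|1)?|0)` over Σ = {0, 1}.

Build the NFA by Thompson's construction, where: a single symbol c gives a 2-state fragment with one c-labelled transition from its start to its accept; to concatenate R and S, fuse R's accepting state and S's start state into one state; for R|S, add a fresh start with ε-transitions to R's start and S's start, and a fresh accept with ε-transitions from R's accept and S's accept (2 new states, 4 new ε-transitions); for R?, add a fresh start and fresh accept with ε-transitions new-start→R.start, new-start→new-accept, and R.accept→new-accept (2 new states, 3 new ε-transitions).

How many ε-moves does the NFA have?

11

By structural recursion:
Each of the 6 symbol leaves contributes 0 ε-transitions.
  0|1 : 4 ε-transitions
  (0|1)? : 7 ε-transitions
  (0|1)?|0 : 11 ε-transitions
  100((0|1)?|0) : 11 ε-transitions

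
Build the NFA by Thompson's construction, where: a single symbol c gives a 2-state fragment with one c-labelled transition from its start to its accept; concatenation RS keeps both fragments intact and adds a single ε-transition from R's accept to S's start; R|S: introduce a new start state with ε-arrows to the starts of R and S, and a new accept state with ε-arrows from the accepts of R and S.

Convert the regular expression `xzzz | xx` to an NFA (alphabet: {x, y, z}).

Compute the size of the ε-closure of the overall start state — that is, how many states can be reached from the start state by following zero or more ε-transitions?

Let C(F) = |ε-closure(F.start)| within fragment F, and note whether F accepts ε. Symbol fragments have C = 1 and do not accept ε. Then:
  xzzz — C equals the left operand's closure size = 1 (its accept is not ε-reachable, so the closure stops there)
  xx — same as the first factor's closure: C = 1
  xzzz | xx — C = 1 + 1 + 1 = 3 (the new accept is not ε-reachable since no branch accepts ε)

3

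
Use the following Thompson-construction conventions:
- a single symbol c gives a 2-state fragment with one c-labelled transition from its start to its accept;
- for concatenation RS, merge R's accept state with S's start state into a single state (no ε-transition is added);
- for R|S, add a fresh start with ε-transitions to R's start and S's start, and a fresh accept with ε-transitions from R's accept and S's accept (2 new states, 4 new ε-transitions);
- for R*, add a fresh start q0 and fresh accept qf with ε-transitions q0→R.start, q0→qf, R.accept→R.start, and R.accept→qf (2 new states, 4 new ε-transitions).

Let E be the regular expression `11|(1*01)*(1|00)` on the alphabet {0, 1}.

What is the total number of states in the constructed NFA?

Bottom-up over the parse tree:
Each of the 8 symbol leaves contributes a 2-state fragment.
  11 → 3 states
  1* → 4 states
  1*01 → 6 states
  (1*01)* → 8 states
  00 → 3 states
  1|00 → 7 states
  (1*01)*(1|00) → 14 states
  11|(1*01)*(1|00) → 19 states

19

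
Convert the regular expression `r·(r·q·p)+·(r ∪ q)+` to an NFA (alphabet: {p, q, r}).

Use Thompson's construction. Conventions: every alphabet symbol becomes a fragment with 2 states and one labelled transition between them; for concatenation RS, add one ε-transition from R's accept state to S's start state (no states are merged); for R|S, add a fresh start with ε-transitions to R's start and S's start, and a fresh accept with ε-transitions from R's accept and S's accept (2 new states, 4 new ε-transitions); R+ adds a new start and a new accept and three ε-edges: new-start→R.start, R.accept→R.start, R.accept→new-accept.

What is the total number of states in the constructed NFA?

18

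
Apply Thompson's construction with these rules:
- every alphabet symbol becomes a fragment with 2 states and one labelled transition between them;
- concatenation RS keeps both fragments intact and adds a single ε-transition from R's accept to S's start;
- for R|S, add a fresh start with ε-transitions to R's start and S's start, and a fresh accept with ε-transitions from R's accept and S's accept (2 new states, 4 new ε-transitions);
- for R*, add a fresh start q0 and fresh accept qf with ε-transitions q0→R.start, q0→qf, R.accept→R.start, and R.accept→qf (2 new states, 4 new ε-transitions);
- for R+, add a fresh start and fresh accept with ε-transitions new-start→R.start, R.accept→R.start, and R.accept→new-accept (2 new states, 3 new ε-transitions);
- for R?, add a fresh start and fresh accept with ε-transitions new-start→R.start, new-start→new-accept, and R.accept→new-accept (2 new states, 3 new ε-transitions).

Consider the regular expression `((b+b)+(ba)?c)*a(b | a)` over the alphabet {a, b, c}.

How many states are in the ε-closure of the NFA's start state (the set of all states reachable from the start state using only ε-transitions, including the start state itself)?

Let C(F) = |ε-closure(F.start)| within fragment F, and note whether F accepts ε. Symbol fragments have C = 1 and do not accept ε. Then:
  b+ — new start ε-reaches only the body's start; the new accept needs a symbol first: C = 1 + 1 = 2
  b+b — same as the first factor's closure: C = 2
  (b+b)+ — C = 1 + 2 = 3 (the body doesn't accept ε, so the new accept is not reached)
  ba — C equals the left operand's closure size = 1 (its accept is not ε-reachable, so the closure stops there)
  (ba)? — new start has ε-edges to the inner start and to the new accept, so C = 2 + 1 = 3
  (b+b)+(ba)?c — C equals the left operand's closure size = 3 (its accept is not ε-reachable, so the closure stops there)
  ((b+b)+(ba)?c)* — new start has ε-edges to the inner start and to the new accept, so C = 2 + 3 = 5
  b | a — C = 1 + 1 + 1 = 3 (the new accept is not ε-reachable since no branch accepts ε)
  ((b+b)+(ba)?c)*a(b | a) — the left operand accepts ε, so the closure extends into the next operand (via the concat ε-link); C = 5 + 1 = 6

6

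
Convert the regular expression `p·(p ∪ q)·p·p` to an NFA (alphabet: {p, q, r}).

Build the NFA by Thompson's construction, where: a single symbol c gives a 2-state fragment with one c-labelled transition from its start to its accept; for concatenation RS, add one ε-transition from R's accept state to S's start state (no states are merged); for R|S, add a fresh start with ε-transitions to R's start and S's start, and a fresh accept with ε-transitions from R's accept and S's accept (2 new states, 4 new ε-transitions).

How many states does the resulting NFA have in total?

12

By structural recursion:
Each of the 5 symbol leaves contributes a 2-state fragment.
  p ∪ q → 6 states
  p·(p ∪ q)·p·p → 12 states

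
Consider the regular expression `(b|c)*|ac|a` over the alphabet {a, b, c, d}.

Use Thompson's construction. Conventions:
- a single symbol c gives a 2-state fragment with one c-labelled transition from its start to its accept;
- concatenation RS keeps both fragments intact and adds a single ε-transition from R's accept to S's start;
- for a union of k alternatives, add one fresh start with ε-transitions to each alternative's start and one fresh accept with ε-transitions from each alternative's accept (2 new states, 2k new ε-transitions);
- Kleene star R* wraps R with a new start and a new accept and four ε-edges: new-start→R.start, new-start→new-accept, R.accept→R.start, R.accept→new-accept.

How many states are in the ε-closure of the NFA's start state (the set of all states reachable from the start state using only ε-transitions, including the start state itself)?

Work bottom-up. For each fragment F, track |ε-closure(F.start)| and whether F's accept lies in that closure (i.e. whether F accepts ε). A single-symbol fragment has closure size 1 and does not accept ε.
  b|c — new start ε-reaches every alternative's start; none of them accept ε, so the new accept is not reached: |ε-closure| = 1 + 1 + 1 = 3
  (b|c)* — |ε-closure| = 1 (new start) + 3 (body) + 1 (new accept) = 5
  ac — same as the first factor's closure: |ε-closure| = 1
  (b|c)*|ac|a — new start ε-reaches every alternative's start; at least one alternative accepts ε, so the union's new accept is reached too: |ε-closure| = 1 + 5 + 1 + 1 + 1 = 9

9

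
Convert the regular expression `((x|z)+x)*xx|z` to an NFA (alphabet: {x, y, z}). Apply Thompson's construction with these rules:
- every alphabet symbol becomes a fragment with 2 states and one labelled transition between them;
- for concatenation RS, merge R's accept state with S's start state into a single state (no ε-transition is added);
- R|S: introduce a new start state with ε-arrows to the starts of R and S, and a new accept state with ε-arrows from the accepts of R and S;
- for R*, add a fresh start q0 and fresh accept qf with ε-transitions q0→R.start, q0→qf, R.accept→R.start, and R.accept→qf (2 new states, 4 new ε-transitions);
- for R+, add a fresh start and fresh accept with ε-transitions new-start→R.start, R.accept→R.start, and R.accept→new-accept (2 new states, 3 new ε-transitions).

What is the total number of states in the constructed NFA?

17

By structural recursion:
Each of the 6 symbol leaves contributes a 2-state fragment.
  x|z → 6 states
  (x|z)+ → 8 states
  (x|z)+x → 9 states
  ((x|z)+x)* → 11 states
  ((x|z)+x)*xx → 13 states
  ((x|z)+x)*xx|z → 17 states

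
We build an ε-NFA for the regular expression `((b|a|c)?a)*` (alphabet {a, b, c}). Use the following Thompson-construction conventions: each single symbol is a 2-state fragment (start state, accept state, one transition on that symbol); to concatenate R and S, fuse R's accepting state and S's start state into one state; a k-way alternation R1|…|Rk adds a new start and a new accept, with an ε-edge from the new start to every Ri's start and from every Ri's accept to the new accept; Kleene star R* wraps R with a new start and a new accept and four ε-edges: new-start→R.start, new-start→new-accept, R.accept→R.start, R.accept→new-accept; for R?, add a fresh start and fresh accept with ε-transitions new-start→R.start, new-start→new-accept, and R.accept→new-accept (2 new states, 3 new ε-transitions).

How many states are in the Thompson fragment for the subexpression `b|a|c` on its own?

Fragment for `b|a|c`:
Each of the 3 symbol leaves contributes a 2-state fragment.
  b|a|c = 8 states

8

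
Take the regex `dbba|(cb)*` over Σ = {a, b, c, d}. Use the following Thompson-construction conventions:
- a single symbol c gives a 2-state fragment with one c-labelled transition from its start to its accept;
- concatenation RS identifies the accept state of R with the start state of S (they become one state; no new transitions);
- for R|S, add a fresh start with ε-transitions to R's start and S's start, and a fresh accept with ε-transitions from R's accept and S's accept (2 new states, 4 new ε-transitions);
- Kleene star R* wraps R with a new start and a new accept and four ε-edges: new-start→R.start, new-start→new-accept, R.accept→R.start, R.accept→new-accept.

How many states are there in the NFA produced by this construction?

By structural recursion:
Each of the 6 symbol leaves contributes a 2-state fragment.
  dbba : 5 states
  cb : 3 states
  (cb)* : 5 states
  dbba|(cb)* : 12 states

12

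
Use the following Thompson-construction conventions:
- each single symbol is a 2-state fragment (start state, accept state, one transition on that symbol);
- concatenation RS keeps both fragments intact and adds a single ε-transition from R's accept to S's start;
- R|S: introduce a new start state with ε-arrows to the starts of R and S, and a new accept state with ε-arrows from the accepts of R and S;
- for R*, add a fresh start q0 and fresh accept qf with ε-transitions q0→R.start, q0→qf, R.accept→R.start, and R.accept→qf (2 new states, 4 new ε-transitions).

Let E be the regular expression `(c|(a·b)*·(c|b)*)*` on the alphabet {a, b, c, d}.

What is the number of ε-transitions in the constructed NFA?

22

Recursing over subexpressions:
Each of the 5 symbol leaves contributes 0 ε-transitions.
  a·b → 1 ε-transition
  (a·b)* → 5 ε-transitions
  c|b → 4 ε-transitions
  (c|b)* → 8 ε-transitions
  (a·b)*·(c|b)* → 14 ε-transitions
  c|(a·b)*·(c|b)* → 18 ε-transitions
  (c|(a·b)*·(c|b)*)* → 22 ε-transitions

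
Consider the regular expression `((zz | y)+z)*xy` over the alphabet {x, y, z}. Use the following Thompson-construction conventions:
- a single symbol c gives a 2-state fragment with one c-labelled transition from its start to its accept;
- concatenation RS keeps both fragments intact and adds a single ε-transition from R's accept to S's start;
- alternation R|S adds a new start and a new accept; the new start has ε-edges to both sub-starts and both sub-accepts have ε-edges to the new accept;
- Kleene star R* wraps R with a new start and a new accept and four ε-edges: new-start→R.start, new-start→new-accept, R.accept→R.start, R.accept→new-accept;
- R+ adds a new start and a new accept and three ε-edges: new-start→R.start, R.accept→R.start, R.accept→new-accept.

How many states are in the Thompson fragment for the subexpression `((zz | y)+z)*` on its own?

Fragment for `((zz | y)+z)*`:
Each of the 4 symbol leaves contributes a 2-state fragment.
  zz → 4 states
  zz | y → 8 states
  (zz | y)+ → 10 states
  (zz | y)+z → 12 states
  ((zz | y)+z)* → 14 states

14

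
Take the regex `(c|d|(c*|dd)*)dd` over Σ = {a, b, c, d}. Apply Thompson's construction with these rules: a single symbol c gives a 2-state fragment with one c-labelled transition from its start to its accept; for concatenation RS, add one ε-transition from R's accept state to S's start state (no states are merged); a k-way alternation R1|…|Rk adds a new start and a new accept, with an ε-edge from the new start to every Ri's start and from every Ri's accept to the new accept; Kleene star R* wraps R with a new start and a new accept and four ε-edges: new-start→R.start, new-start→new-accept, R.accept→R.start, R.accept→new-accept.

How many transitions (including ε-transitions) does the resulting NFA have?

Per subexpression:
Each of the 7 symbol leaves contributes 1 transition (1 symbol, 0 ε).
  c* — 5 transitions (1 symbol, 4 ε)
  dd — 3 transitions (2 symbol, 1 ε)
  c*|dd — 12 transitions (3 symbol, 9 ε)
  (c*|dd)* — 16 transitions (3 symbol, 13 ε)
  c|d|(c*|dd)* — 24 transitions (5 symbol, 19 ε)
  (c|d|(c*|dd)*)dd — 28 transitions (7 symbol, 21 ε)

28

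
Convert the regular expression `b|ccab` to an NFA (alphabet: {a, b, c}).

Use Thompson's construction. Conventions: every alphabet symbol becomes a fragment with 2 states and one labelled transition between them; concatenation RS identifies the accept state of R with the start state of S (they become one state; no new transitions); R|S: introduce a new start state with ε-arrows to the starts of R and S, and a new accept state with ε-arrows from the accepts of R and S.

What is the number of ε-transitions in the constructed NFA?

4

Per subexpression:
Each of the 5 symbol leaves contributes 0 ε-transitions.
  ccab — 0 ε-transitions
  b|ccab — 4 ε-transitions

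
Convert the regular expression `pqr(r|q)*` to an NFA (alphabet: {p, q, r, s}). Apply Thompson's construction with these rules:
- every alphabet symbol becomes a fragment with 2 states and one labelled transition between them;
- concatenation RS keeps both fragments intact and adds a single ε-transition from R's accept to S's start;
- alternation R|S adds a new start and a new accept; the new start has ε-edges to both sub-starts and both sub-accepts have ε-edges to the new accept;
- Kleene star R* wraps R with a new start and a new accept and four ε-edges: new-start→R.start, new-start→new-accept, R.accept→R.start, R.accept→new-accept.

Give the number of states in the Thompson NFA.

Per subexpression:
Each of the 5 symbol leaves contributes a 2-state fragment.
  r|q → 6 states
  (r|q)* → 8 states
  pqr(r|q)* → 14 states

14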